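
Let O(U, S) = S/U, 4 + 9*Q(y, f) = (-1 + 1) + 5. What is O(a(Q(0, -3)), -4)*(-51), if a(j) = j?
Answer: 1836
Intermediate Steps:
Q(y, f) = ⅑ (Q(y, f) = -4/9 + ((-1 + 1) + 5)/9 = -4/9 + (0 + 5)/9 = -4/9 + (⅑)*5 = -4/9 + 5/9 = ⅑)
O(a(Q(0, -3)), -4)*(-51) = -4/⅑*(-51) = -4*9*(-51) = -36*(-51) = 1836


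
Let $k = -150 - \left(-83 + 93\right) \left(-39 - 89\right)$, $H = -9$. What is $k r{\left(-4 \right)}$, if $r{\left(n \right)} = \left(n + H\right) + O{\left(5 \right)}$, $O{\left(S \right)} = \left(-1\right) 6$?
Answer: $-21470$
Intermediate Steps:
$k = 1130$ ($k = -150 - 10 \left(-128\right) = -150 - -1280 = -150 + 1280 = 1130$)
$O{\left(S \right)} = -6$
$r{\left(n \right)} = -15 + n$ ($r{\left(n \right)} = \left(n - 9\right) - 6 = \left(-9 + n\right) - 6 = -15 + n$)
$k r{\left(-4 \right)} = 1130 \left(-15 - 4\right) = 1130 \left(-19\right) = -21470$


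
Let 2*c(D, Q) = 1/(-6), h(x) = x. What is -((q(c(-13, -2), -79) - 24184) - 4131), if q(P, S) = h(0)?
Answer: 28315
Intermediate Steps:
c(D, Q) = -1/12 (c(D, Q) = (½)/(-6) = (½)*(-⅙) = -1/12)
q(P, S) = 0
-((q(c(-13, -2), -79) - 24184) - 4131) = -((0 - 24184) - 4131) = -(-24184 - 4131) = -1*(-28315) = 28315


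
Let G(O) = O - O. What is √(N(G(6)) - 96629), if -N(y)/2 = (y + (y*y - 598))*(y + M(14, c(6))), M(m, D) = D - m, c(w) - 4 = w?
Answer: I*√101413 ≈ 318.45*I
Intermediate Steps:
c(w) = 4 + w
G(O) = 0
N(y) = -2*(-4 + y)*(-598 + y + y²) (N(y) = -2*(y + (y*y - 598))*(y + ((4 + 6) - 1*14)) = -2*(y + (y² - 598))*(y + (10 - 14)) = -2*(y + (-598 + y²))*(y - 4) = -2*(-598 + y + y²)*(-4 + y) = -2*(-4 + y)*(-598 + y + y²))
√(N(G(6)) - 96629) = √((-4784 - 2*0³ + 6*0² + 1204*0) - 96629) = √((-4784 - 2*0 + 6*0 + 0) - 96629) = √((-4784 + 0 + 0 + 0) - 96629) = √(-4784 - 96629) = √(-101413) = I*√101413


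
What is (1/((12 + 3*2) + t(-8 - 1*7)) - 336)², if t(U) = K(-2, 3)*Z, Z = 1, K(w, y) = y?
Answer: 49773025/441 ≈ 1.1286e+5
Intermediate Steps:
t(U) = 3 (t(U) = 3*1 = 3)
(1/((12 + 3*2) + t(-8 - 1*7)) - 336)² = (1/((12 + 3*2) + 3) - 336)² = (1/((12 + 6) + 3) - 336)² = (1/(18 + 3) - 336)² = (1/21 - 336)² = (-7055/21)² = 49773025/441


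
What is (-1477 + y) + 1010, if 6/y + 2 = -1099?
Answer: -171391/367 ≈ -467.01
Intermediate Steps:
y = -2/367 (y = 6/(-2 - 1099) = 6/(-1101) = 6*(-1/1101) = -2/367 ≈ -0.0054496)
(-1477 + y) + 1010 = (-1477 - 2/367) + 1010 = -542061/367 + 1010 = -171391/367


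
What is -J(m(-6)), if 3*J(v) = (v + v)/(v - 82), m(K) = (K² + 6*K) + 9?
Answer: 6/73 ≈ 0.082192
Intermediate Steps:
m(K) = 9 + K² + 6*K
J(v) = 2*v/(3*(-82 + v)) (J(v) = ((v + v)/(v - 82))/3 = ((2*v)/(-82 + v))/3 = (2*v/(-82 + v))/3 = 2*v/(3*(-82 + v)))
-J(m(-6)) = -2*(9 + (-6)² + 6*(-6))/(3*(-82 + (9 + (-6)² + 6*(-6)))) = -2*(9 + 36 - 36)/(3*(-82 + (9 + 36 - 36))) = -2*9/(3*(-82 + 9)) = -2*9/(3*(-73)) = -2*9*(-1)/(3*73) = -1*(-6/73) = 6/73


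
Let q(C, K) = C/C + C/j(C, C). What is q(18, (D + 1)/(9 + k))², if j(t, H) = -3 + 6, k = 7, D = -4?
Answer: 49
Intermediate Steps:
j(t, H) = 3
q(C, K) = 1 + C/3 (q(C, K) = C/C + C/3 = 1 + C*(⅓) = 1 + C/3)
q(18, (D + 1)/(9 + k))² = (1 + (⅓)*18)² = (1 + 6)² = 7² = 49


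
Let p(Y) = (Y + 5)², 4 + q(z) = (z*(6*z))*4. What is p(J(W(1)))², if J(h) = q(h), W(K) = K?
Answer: 390625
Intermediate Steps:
q(z) = -4 + 24*z² (q(z) = -4 + (z*(6*z))*4 = -4 + (6*z²)*4 = -4 + 24*z²)
J(h) = -4 + 24*h²
p(Y) = (5 + Y)²
p(J(W(1)))² = ((5 + (-4 + 24*1²))²)² = ((5 + (-4 + 24*1))²)² = ((5 + (-4 + 24))²)² = ((5 + 20)²)² = (25²)² = 625² = 390625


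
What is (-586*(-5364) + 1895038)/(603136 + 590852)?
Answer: 2519171/596994 ≈ 4.2198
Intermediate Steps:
(-586*(-5364) + 1895038)/(603136 + 590852) = (3143304 + 1895038)/1193988 = 5038342*(1/1193988) = 2519171/596994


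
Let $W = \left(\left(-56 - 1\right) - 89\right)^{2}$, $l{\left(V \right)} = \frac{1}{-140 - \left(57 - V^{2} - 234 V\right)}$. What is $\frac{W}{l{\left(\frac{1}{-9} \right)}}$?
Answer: $- \frac{385009592}{81} \approx -4.7532 \cdot 10^{6}$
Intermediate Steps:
$l{\left(V \right)} = \frac{1}{-197 + V^{2} + 234 V}$ ($l{\left(V \right)} = \frac{1}{-140 + \left(-57 + V^{2} + 234 V\right)} = \frac{1}{-197 + V^{2} + 234 V}$)
$W = 21316$ ($W = \left(\left(-56 - 1\right) - 89\right)^{2} = \left(-57 - 89\right)^{2} = \left(-146\right)^{2} = 21316$)
$\frac{W}{l{\left(\frac{1}{-9} \right)}} = \frac{21316}{\frac{1}{-197 + \left(\frac{1}{-9}\right)^{2} + \frac{234}{-9}}} = \frac{21316}{\frac{1}{-197 + \left(- \frac{1}{9}\right)^{2} + 234 \left(- \frac{1}{9}\right)}} = \frac{21316}{\frac{1}{-197 + \frac{1}{81} - 26}} = \frac{21316}{\frac{1}{- \frac{18062}{81}}} = \frac{21316}{- \frac{81}{18062}} = 21316 \left(- \frac{18062}{81}\right) = - \frac{385009592}{81}$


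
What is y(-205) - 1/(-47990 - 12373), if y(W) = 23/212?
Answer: 1388561/12796956 ≈ 0.10851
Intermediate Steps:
y(W) = 23/212 (y(W) = 23*(1/212) = 23/212)
y(-205) - 1/(-47990 - 12373) = 23/212 - 1/(-47990 - 12373) = 23/212 - 1/(-60363) = 23/212 - 1*(-1/60363) = 23/212 + 1/60363 = 1388561/12796956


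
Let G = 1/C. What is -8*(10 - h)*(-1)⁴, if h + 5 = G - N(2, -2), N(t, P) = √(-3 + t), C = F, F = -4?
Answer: -122 - 8*I ≈ -122.0 - 8.0*I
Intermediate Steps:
C = -4
G = -¼ (G = 1/(-4) = -¼ ≈ -0.25000)
h = -21/4 - I (h = -5 + (-¼ - √(-3 + 2)) = -5 + (-¼ - √(-1)) = -5 + (-¼ - I) = -21/4 - I ≈ -5.25 - 1.0*I)
-8*(10 - h)*(-1)⁴ = -8*(10 - (-21/4 - I))*(-1)⁴ = -8*(10 + (21/4 + I))*1 = -8*(61/4 + I)*1 = (-122 - 8*I)*1 = -122 - 8*I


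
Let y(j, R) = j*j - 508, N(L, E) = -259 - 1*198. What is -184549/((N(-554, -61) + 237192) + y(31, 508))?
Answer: -184549/237188 ≈ -0.77807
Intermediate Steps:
N(L, E) = -457 (N(L, E) = -259 - 198 = -457)
y(j, R) = -508 + j² (y(j, R) = j² - 508 = -508 + j²)
-184549/((N(-554, -61) + 237192) + y(31, 508)) = -184549/((-457 + 237192) + (-508 + 31²)) = -184549/(236735 + (-508 + 961)) = -184549/(236735 + 453) = -184549/237188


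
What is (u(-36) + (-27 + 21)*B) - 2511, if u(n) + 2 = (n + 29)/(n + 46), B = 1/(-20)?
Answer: -12567/5 ≈ -2513.4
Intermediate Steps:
B = -1/20 ≈ -0.050000
u(n) = -2 + (29 + n)/(46 + n) (u(n) = -2 + (n + 29)/(n + 46) = -2 + (29 + n)/(46 + n))
(u(-36) + (-27 + 21)*B) - 2511 = ((-63 - 1*(-36))/(46 - 36) + (-27 + 21)*(-1/20)) - 2511 = ((-63 + 36)/10 - 6*(-1/20)) - 2511 = ((⅒)*(-27) + 3/10) - 2511 = (-27/10 + 3/10) - 2511 = -12/5 - 2511 = -12567/5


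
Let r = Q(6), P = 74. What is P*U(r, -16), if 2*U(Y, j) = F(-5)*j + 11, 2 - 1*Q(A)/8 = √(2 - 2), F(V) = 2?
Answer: -777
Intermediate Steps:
Q(A) = 16 (Q(A) = 16 - 8*√(2 - 2) = 16 - 8*√0 = 16 - 8*0 = 16 + 0 = 16)
r = 16
U(Y, j) = 11/2 + j (U(Y, j) = (2*j + 11)/2 = (11 + 2*j)/2 = 11/2 + j)
P*U(r, -16) = 74*(11/2 - 16) = 74*(-21/2) = -777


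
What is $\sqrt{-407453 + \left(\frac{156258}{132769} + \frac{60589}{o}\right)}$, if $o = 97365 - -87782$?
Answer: $\frac{2 i \sqrt{61552068526525927035196329}}{24581782043} \approx 638.32 i$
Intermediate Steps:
$o = 185147$ ($o = 97365 + 87782 = 185147$)
$\sqrt{-407453 + \left(\frac{156258}{132769} + \frac{60589}{o}\right)} = \sqrt{-407453 + \left(\frac{156258}{132769} + \frac{60589}{185147}\right)} = \sqrt{-407453 + \frac{36975040867}{24581782043}} = \sqrt{- \frac{10015883863725612}{24581782043}} = \frac{2 i \sqrt{61552068526525927035196329}}{24581782043}$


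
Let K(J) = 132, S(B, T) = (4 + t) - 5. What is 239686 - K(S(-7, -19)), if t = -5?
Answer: 239554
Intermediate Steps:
S(B, T) = -6 (S(B, T) = (4 - 5) - 5 = -1 - 5 = -6)
239686 - K(S(-7, -19)) = 239686 - 1*132 = 239686 - 132 = 239554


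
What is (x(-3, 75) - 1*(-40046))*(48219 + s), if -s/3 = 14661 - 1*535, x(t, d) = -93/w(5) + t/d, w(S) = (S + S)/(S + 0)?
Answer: 11681842293/50 ≈ 2.3364e+8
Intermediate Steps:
w(S) = 2 (w(S) = (2*S)/S = 2)
x(t, d) = -93/2 + t/d
s = -42378 (s = -3*(14661 - 1*535) = -3*(14661 - 535) = -3*14126 = -42378)
(x(-3, 75) - 1*(-40046))*(48219 + s) = ((-93/2 - 3/75) - 1*(-40046))*(48219 - 42378) = ((-93/2 - 3*1/75) + 40046)*5841 = ((-93/2 - 1/25) + 40046)*5841 = (-2327/50 + 40046)*5841 = (1999973/50)*5841 = 11681842293/50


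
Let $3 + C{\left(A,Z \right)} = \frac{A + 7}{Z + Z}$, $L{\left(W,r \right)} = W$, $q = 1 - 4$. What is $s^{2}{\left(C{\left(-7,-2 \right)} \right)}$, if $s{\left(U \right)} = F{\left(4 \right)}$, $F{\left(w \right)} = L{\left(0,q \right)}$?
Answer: $0$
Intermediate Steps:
$q = -3$ ($q = 1 - 4 = -3$)
$F{\left(w \right)} = 0$
$C{\left(A,Z \right)} = -3 + \frac{7 + A}{2 Z}$ ($C{\left(A,Z \right)} = -3 + \frac{A + 7}{Z + Z} = -3 + \frac{7 + A}{2 Z}$)
$s{\left(U \right)} = 0$
$s^{2}{\left(C{\left(-7,-2 \right)} \right)} = 0^{2} = 0$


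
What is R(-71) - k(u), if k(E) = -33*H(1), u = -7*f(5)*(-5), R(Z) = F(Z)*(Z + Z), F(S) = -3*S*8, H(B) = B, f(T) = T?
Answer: -241935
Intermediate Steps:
F(S) = -24*S
R(Z) = -48*Z² (R(Z) = (-24*Z)*(Z + Z) = (-24*Z)*(2*Z) = -48*Z²)
u = 175 (u = -7*5*(-5) = -35*(-5) = 175)
k(E) = -33 (k(E) = -33*1 = -33)
R(-71) - k(u) = -48*(-71)² - 1*(-33) = -48*5041 + 33 = -241968 + 33 = -241935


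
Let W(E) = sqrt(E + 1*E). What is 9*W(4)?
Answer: 18*sqrt(2) ≈ 25.456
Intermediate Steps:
W(E) = sqrt(2)*sqrt(E) (W(E) = sqrt(E + E) = sqrt(2*E) = sqrt(2)*sqrt(E))
9*W(4) = 9*(sqrt(2)*sqrt(4)) = 9*(sqrt(2)*2) = 9*(2*sqrt(2)) = 18*sqrt(2)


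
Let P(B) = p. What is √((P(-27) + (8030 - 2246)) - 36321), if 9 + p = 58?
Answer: 2*I*√7622 ≈ 174.61*I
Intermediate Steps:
p = 49 (p = -9 + 58 = 49)
P(B) = 49
√((P(-27) + (8030 - 2246)) - 36321) = √((49 + (8030 - 2246)) - 36321) = √((49 + 5784) - 36321) = √(5833 - 36321) = √(-30488) = 2*I*√7622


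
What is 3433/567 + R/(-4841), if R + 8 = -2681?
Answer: 18143816/2744847 ≈ 6.6101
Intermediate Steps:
R = -2689 (R = -8 - 2681 = -2689)
3433/567 + R/(-4841) = 3433/567 - 2689/(-4841) = 3433*(1/567) - 2689*(-1/4841) = 3433/567 + 2689/4841 = 18143816/2744847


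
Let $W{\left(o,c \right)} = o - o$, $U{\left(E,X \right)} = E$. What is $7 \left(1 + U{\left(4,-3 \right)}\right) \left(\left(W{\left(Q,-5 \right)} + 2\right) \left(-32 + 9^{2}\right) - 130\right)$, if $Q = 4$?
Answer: $-1120$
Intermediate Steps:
$W{\left(o,c \right)} = 0$
$7 \left(1 + U{\left(4,-3 \right)}\right) \left(\left(W{\left(Q,-5 \right)} + 2\right) \left(-32 + 9^{2}\right) - 130\right) = 7 \left(1 + 4\right) \left(\left(0 + 2\right) \left(-32 + 9^{2}\right) - 130\right) = 7 \cdot 5 \left(2 \left(-32 + 81\right) - 130\right) = 35 \left(2 \cdot 49 - 130\right) = 35 \left(98 - 130\right) = 35 \left(-32\right) = -1120$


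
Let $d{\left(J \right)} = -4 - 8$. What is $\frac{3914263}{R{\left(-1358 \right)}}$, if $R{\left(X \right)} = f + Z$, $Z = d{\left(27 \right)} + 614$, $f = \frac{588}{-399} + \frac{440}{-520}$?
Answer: $\frac{966822961}{148121} \approx 6527.3$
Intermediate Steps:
$d{\left(J \right)} = -12$
$f = - \frac{573}{247}$ ($f = 588 \left(- \frac{1}{399}\right) + 440 \left(- \frac{1}{520}\right) = - \frac{28}{19} - \frac{11}{13} = - \frac{573}{247} \approx -2.3198$)
$Z = 602$ ($Z = -12 + 614 = 602$)
$R{\left(X \right)} = \frac{148121}{247}$ ($R{\left(X \right)} = - \frac{573}{247} + 602 = \frac{148121}{247}$)
$\frac{3914263}{R{\left(-1358 \right)}} = \frac{3914263}{\frac{148121}{247}} = 3914263 \cdot \frac{247}{148121} = \frac{966822961}{148121}$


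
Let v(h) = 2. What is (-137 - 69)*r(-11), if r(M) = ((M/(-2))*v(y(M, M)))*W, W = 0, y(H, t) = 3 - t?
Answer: 0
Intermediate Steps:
r(M) = 0 (r(M) = ((M/(-2))*2)*0 = ((M*(-½))*2)*0 = (-M/2*2)*0 = -M*0 = 0)
(-137 - 69)*r(-11) = (-137 - 69)*0 = -206*0 = 0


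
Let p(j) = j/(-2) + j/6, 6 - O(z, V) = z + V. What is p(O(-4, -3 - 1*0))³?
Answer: -2197/27 ≈ -81.370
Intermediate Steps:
O(z, V) = 6 - V - z (O(z, V) = 6 - (z + V) = 6 - (V + z) = 6 + (-V - z) = 6 - V - z)
p(j) = -j/3 (p(j) = j*(-½) + j*(⅙) = -j/2 + j/6 = -j/3)
p(O(-4, -3 - 1*0))³ = (-(6 - (-3 - 1*0) - 1*(-4))/3)³ = (-(6 - (-3 + 0) + 4)/3)³ = (-(6 - 1*(-3) + 4)/3)³ = (-(6 + 3 + 4)/3)³ = (-⅓*13)³ = (-13/3)³ = -2197/27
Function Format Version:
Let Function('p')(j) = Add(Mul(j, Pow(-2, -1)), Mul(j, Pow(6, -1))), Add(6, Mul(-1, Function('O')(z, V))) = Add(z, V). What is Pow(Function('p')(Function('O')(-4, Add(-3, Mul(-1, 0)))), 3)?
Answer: Rational(-2197, 27) ≈ -81.370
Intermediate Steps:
Function('O')(z, V) = Add(6, Mul(-1, V), Mul(-1, z)) (Function('O')(z, V) = Add(6, Mul(-1, Add(z, V))) = Add(6, Mul(-1, Add(V, z))) = Add(6, Add(Mul(-1, V), Mul(-1, z))) = Add(6, Mul(-1, V), Mul(-1, z)))
Function('p')(j) = Mul(Rational(-1, 3), j) (Function('p')(j) = Add(Mul(j, Rational(-1, 2)), Mul(j, Rational(1, 6))) = Add(Mul(Rational(-1, 2), j), Mul(Rational(1, 6), j)) = Mul(Rational(-1, 3), j))
Pow(Function('p')(Function('O')(-4, Add(-3, Mul(-1, 0)))), 3) = Pow(Mul(Rational(-1, 3), Add(6, Mul(-1, Add(-3, Mul(-1, 0))), Mul(-1, -4))), 3) = Pow(Mul(Rational(-1, 3), Add(6, Mul(-1, Add(-3, 0)), 4)), 3) = Pow(Mul(Rational(-1, 3), Add(6, Mul(-1, -3), 4)), 3) = Pow(Mul(Rational(-1, 3), Add(6, 3, 4)), 3) = Pow(Mul(Rational(-1, 3), 13), 3) = Pow(Rational(-13, 3), 3) = Rational(-2197, 27)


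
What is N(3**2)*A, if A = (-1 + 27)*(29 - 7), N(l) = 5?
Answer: 2860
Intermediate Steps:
A = 572 (A = 26*22 = 572)
N(3**2)*A = 5*572 = 2860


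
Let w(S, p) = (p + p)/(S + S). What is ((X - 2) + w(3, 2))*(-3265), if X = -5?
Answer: 62035/3 ≈ 20678.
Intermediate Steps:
w(S, p) = p/S (w(S, p) = (2*p)/((2*S)) = (2*p)*(1/(2*S)) = p/S)
((X - 2) + w(3, 2))*(-3265) = ((-5 - 2) + 2/3)*(-3265) = (-7 + 2*(1/3))*(-3265) = (-7 + 2/3)*(-3265) = -19/3*(-3265) = 62035/3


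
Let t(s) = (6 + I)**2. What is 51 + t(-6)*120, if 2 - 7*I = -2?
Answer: 256419/49 ≈ 5233.0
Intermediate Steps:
I = 4/7 (I = 2/7 - 1/7*(-2) = 2/7 + 2/7 = 4/7 ≈ 0.57143)
t(s) = 2116/49 (t(s) = (6 + 4/7)**2 = (46/7)**2 = 2116/49)
51 + t(-6)*120 = 51 + (2116/49)*120 = 51 + 253920/49 = 256419/49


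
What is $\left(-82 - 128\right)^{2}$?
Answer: $44100$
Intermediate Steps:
$\left(-82 - 128\right)^{2} = \left(-210\right)^{2} = 44100$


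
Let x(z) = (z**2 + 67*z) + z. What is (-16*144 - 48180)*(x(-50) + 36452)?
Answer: -1794807168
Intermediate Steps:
x(z) = z**2 + 68*z
(-16*144 - 48180)*(x(-50) + 36452) = (-16*144 - 48180)*(-50*(68 - 50) + 36452) = (-2304 - 48180)*(-50*18 + 36452) = -50484*(-900 + 36452) = -50484*35552 = -1794807168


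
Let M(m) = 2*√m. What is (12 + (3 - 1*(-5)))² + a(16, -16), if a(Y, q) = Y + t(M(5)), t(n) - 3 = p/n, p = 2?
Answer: 419 + √5/5 ≈ 419.45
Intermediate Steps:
t(n) = 3 + 2/n
a(Y, q) = 3 + Y + √5/5 (a(Y, q) = Y + (3 + 2/((2*√5))) = Y + (3 + 2*(√5/10)) = Y + (3 + √5/5) = 3 + Y + √5/5)
(12 + (3 - 1*(-5)))² + a(16, -16) = (12 + (3 - 1*(-5)))² + (3 + 16 + √5/5) = (12 + (3 + 5))² + (19 + √5/5) = (12 + 8)² + (19 + √5/5) = 20² + (19 + √5/5) = 400 + (19 + √5/5) = 419 + √5/5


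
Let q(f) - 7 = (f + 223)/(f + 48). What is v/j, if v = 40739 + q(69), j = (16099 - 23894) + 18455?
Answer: 2383787/623610 ≈ 3.8226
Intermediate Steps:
j = 10660 (j = -7795 + 18455 = 10660)
q(f) = 7 + (223 + f)/(48 + f) (q(f) = 7 + (f + 223)/(f + 48) = 7 + (223 + f)/(48 + f))
v = 4767574/117 (v = 40739 + (559 + 8*69)/(48 + 69) = 40739 + (559 + 552)/117 = 40739 + (1/117)*1111 = 40739 + 1111/117 = 4767574/117 ≈ 40749.)
v/j = (4767574/117)/10660 = (4767574/117)*(1/10660) = 2383787/623610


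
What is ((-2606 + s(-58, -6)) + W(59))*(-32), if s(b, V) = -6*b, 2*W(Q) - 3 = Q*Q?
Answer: 16512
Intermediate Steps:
W(Q) = 3/2 + Q²/2 (W(Q) = 3/2 + (Q*Q)/2 = 3/2 + Q²/2)
((-2606 + s(-58, -6)) + W(59))*(-32) = ((-2606 - 6*(-58)) + (3/2 + (½)*59²))*(-32) = ((-2606 + 348) + (3/2 + (½)*3481))*(-32) = (-2258 + (3/2 + 3481/2))*(-32) = (-2258 + 1742)*(-32) = -516*(-32) = 16512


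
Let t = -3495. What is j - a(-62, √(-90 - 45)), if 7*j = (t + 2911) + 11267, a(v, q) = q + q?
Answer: 10683/7 - 6*I*√15 ≈ 1526.1 - 23.238*I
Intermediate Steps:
a(v, q) = 2*q
j = 10683/7 (j = ((-3495 + 2911) + 11267)/7 = (-584 + 11267)/7 = (⅐)*10683 = 10683/7 ≈ 1526.1)
j - a(-62, √(-90 - 45)) = 10683/7 - 2*√(-90 - 45) = 10683/7 - 2*√(-135) = 10683/7 - 2*3*I*√15 = 10683/7 - 6*I*√15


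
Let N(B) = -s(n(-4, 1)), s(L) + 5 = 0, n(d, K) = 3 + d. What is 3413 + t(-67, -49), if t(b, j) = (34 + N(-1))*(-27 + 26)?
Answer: 3374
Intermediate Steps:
s(L) = -5 (s(L) = -5 + 0 = -5)
N(B) = 5 (N(B) = -1*(-5) = 5)
t(b, j) = -39 (t(b, j) = (34 + 5)*(-27 + 26) = 39*(-1) = -39)
3413 + t(-67, -49) = 3413 - 39 = 3374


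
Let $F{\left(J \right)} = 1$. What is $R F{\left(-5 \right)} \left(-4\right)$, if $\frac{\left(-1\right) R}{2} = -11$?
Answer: $-88$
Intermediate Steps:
$R = 22$ ($R = \left(-2\right) \left(-11\right) = 22$)
$R F{\left(-5 \right)} \left(-4\right) = 22 \cdot 1 \left(-4\right) = 22 \left(-4\right) = -88$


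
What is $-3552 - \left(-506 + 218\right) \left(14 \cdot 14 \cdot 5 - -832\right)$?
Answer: $518304$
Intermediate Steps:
$-3552 - \left(-506 + 218\right) \left(14 \cdot 14 \cdot 5 - -832\right) = -3552 - - 288 \left(196 \cdot 5 + \left(-25 + 857\right)\right) = -3552 - - 288 \left(980 + 832\right) = -3552 - \left(-288\right) 1812 = -3552 - -521856 = -3552 + 521856 = 518304$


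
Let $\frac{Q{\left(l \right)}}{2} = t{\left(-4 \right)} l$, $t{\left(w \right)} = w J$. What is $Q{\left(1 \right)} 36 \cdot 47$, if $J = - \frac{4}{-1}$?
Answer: $-54144$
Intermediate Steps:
$J = 4$ ($J = \left(-4\right) \left(-1\right) = 4$)
$t{\left(w \right)} = 4 w$ ($t{\left(w \right)} = w 4 = 4 w$)
$Q{\left(l \right)} = - 32 l$ ($Q{\left(l \right)} = 2 \cdot 4 \left(-4\right) l = 2 \left(- 16 l\right) = - 32 l$)
$Q{\left(1 \right)} 36 \cdot 47 = \left(-32\right) 1 \cdot 36 \cdot 47 = \left(-32\right) 36 \cdot 47 = \left(-1152\right) 47 = -54144$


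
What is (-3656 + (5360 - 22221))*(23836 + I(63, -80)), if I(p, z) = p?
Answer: -490335783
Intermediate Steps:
(-3656 + (5360 - 22221))*(23836 + I(63, -80)) = (-3656 + (5360 - 22221))*(23836 + 63) = (-3656 - 16861)*23899 = -20517*23899 = -490335783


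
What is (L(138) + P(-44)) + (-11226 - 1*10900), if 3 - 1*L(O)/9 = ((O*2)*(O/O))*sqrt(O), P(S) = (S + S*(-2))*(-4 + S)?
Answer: -24211 - 2484*sqrt(138) ≈ -53391.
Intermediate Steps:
P(S) = -S*(-4 + S) (P(S) = (S - 2*S)*(-4 + S) = (-S)*(-4 + S) = -S*(-4 + S))
L(O) = 27 - 18*O**(3/2) (L(O) = 27 - 9*(O*2)*(O/O)*sqrt(O) = 27 - 9*(2*O)*1*sqrt(O) = 27 - 9*2*O*sqrt(O) = 27 - 18*O**(3/2))
(L(138) + P(-44)) + (-11226 - 1*10900) = ((27 - 2484*sqrt(138)) - 44*(4 - 1*(-44))) + (-11226 - 1*10900) = ((27 - 2484*sqrt(138)) - 44*(4 + 44)) + (-11226 - 10900) = ((27 - 2484*sqrt(138)) - 44*48) - 22126 = ((27 - 2484*sqrt(138)) - 2112) - 22126 = (-2085 - 2484*sqrt(138)) - 22126 = -24211 - 2484*sqrt(138)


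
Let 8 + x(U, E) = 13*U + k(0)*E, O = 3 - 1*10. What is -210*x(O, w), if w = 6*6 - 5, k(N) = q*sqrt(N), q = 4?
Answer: 20790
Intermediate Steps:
k(N) = 4*sqrt(N)
O = -7 (O = 3 - 10 = -7)
w = 31 (w = 36 - 5 = 31)
x(U, E) = -8 + 13*U (x(U, E) = -8 + (13*U + (4*sqrt(0))*E) = -8 + (13*U + (4*0)*E) = -8 + (13*U + 0*E) = -8 + (13*U + 0) = -8 + 13*U)
-210*x(O, w) = -210*(-8 + 13*(-7)) = -210*(-8 - 91) = -210*(-99) = 20790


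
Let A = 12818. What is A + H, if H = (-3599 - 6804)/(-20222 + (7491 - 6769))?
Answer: 249961403/19500 ≈ 12819.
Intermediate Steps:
H = 10403/19500 (H = -10403/(-20222 + 722) = -10403/(-19500) = -10403*(-1/19500) = 10403/19500 ≈ 0.53349)
A + H = 12818 + 10403/19500 = 249961403/19500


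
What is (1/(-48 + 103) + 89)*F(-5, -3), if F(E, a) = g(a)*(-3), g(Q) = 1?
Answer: -14688/55 ≈ -267.05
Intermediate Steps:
F(E, a) = -3 (F(E, a) = 1*(-3) = -3)
(1/(-48 + 103) + 89)*F(-5, -3) = (1/(-48 + 103) + 89)*(-3) = (1/55 + 89)*(-3) = (4896/55)*(-3) = -14688/55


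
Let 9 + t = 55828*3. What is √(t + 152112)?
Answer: √319587 ≈ 565.32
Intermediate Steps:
t = 167475 (t = -9 + 55828*3 = -9 + 167484 = 167475)
√(t + 152112) = √(167475 + 152112) = √319587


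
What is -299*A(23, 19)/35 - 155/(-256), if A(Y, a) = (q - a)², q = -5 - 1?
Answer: -9566915/1792 ≈ -5338.7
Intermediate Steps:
q = -6
A(Y, a) = (-6 - a)²
-299*A(23, 19)/35 - 155/(-256) = -299*(6 + 19)²/35 - 155/(-256) = -299/(35/(25²)) - 155*(-1/256) = -299/(35/625) + 155/256 = -299/(35*(1/625)) + 155/256 = -299/7/125 + 155/256 = -299*125/7 + 155/256 = -37375/7 + 155/256 = -9566915/1792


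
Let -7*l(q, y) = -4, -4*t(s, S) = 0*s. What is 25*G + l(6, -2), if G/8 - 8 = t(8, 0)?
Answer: 11204/7 ≈ 1600.6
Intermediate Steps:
t(s, S) = 0 (t(s, S) = -0*s = -¼*0 = 0)
l(q, y) = 4/7 (l(q, y) = -⅐*(-4) = 4/7)
G = 64 (G = 64 + 8*0 = 64 + 0 = 64)
25*G + l(6, -2) = 25*64 + 4/7 = 1600 + 4/7 = 11204/7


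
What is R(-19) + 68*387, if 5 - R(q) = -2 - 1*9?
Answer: 26332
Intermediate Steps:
R(q) = 16 (R(q) = 5 - (-2 - 1*9) = 5 - (-2 - 9) = 5 - 1*(-11) = 5 + 11 = 16)
R(-19) + 68*387 = 16 + 68*387 = 16 + 26316 = 26332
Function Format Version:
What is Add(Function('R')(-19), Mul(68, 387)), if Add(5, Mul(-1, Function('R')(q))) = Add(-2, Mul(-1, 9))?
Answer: 26332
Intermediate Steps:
Function('R')(q) = 16 (Function('R')(q) = Add(5, Mul(-1, Add(-2, Mul(-1, 9)))) = Add(5, Mul(-1, Add(-2, -9))) = Add(5, Mul(-1, -11)) = Add(5, 11) = 16)
Add(Function('R')(-19), Mul(68, 387)) = Add(16, Mul(68, 387)) = Add(16, 26316) = 26332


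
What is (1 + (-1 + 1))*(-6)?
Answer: -6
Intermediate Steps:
(1 + (-1 + 1))*(-6) = (1 + 0)*(-6) = 1*(-6) = -6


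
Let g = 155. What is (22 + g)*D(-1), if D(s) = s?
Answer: -177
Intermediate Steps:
(22 + g)*D(-1) = (22 + 155)*(-1) = 177*(-1) = -177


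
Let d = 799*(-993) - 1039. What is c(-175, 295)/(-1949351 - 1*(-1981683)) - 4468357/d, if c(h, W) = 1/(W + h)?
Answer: 8668255508663/1541161684320 ≈ 5.6245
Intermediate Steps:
d = -794446 (d = -793407 - 1039 = -794446)
c(-175, 295)/(-1949351 - 1*(-1981683)) - 4468357/d = 1/((295 - 175)*(-1949351 - 1*(-1981683))) - 4468357/(-794446) = 1/(120*(-1949351 + 1981683)) - 4468357*(-1/794446) = (1/120)/32332 + 4468357/794446 = (1/120)*(1/32332) + 4468357/794446 = 1/3879840 + 4468357/794446 = 8668255508663/1541161684320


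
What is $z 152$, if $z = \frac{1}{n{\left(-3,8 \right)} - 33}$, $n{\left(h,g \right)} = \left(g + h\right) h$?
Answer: $- \frac{19}{6} \approx -3.1667$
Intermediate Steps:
$n{\left(h,g \right)} = h \left(g + h\right)$
$z = - \frac{1}{48}$ ($z = \frac{1}{- 3 \left(8 - 3\right) - 33} = \frac{1}{\left(-3\right) 5 - 33} = \frac{1}{-15 - 33} = \frac{1}{-48} = - \frac{1}{48} \approx -0.020833$)
$z 152 = \left(- \frac{1}{48}\right) 152 = - \frac{19}{6}$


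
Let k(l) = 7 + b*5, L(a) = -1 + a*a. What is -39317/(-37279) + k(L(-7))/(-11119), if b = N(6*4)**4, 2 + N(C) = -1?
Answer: 421806775/414505201 ≈ 1.0176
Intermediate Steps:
N(C) = -3 (N(C) = -2 - 1 = -3)
L(a) = -1 + a**2
b = 81 (b = (-3)**4 = 81)
k(l) = 412 (k(l) = 7 + 81*5 = 7 + 405 = 412)
-39317/(-37279) + k(L(-7))/(-11119) = -39317/(-37279) + 412/(-11119) = -39317*(-1/37279) + 412*(-1/11119) = 39317/37279 - 412/11119 = 421806775/414505201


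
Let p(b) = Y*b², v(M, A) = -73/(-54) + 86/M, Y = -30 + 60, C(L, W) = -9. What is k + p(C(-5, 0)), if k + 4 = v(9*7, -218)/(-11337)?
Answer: 10396345409/4285386 ≈ 2426.0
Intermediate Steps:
Y = 30
v(M, A) = 73/54 + 86/M (v(M, A) = -73*(-1/54) + 86/M = 73/54 + 86/M)
k = -17142571/4285386 (k = -4 + (73/54 + 86/((9*7)))/(-11337) = -4 + (73/54 + 86/63)*(-1/11337) = -4 + (1027/378)*(-1/11337) = -4 - 1027/4285386 = -17142571/4285386 ≈ -4.0002)
p(b) = 30*b²
k + p(C(-5, 0)) = -17142571/4285386 + 30*(-9)² = -17142571/4285386 + 30*81 = -17142571/4285386 + 2430 = 10396345409/4285386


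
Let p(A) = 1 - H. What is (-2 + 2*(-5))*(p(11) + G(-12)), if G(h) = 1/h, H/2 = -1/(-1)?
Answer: 13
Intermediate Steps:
H = 2 (H = 2*(-1/(-1)) = 2*(-1*(-1)) = 2*1 = 2)
p(A) = -1 (p(A) = 1 - 1*2 = 1 - 2 = -1)
(-2 + 2*(-5))*(p(11) + G(-12)) = (-2 + 2*(-5))*(-1 + 1/(-12)) = (-2 - 10)*(-1 - 1/12) = -12*(-13/12) = 13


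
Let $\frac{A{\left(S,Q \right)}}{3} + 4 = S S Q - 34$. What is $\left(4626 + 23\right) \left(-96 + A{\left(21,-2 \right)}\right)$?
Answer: $-13277544$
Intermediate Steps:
$A{\left(S,Q \right)} = -114 + 3 Q S^{2}$ ($A{\left(S,Q \right)} = -12 + 3 \left(S S Q - 34\right) = -12 + 3 \left(S^{2} Q - 34\right) = -12 + 3 \left(Q S^{2} - 34\right) = -12 + 3 \left(-34 + Q S^{2}\right) = -12 + \left(-102 + 3 Q S^{2}\right) = -114 + 3 Q S^{2}$)
$\left(4626 + 23\right) \left(-96 + A{\left(21,-2 \right)}\right) = \left(4626 + 23\right) \left(-96 + \left(-114 + 3 \left(-2\right) 21^{2}\right)\right) = 4649 \left(-96 + \left(-114 + 3 \left(-2\right) 441\right)\right) = 4649 \left(-96 - 2760\right) = 4649 \left(-2856\right) = -13277544$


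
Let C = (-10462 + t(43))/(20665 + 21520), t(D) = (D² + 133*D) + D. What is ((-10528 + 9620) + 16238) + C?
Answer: 646693199/42185 ≈ 15330.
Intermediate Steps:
t(D) = D² + 134*D
C = -2851/42185 (C = (-10462 + 43*(134 + 43))/(20665 + 21520) = (-10462 + 43*177)/42185 = (-10462 + 7611)*(1/42185) = -2851*1/42185 = -2851/42185 ≈ -0.067583)
((-10528 + 9620) + 16238) + C = ((-10528 + 9620) + 16238) - 2851/42185 = (-908 + 16238) - 2851/42185 = 15330 - 2851/42185 = 646693199/42185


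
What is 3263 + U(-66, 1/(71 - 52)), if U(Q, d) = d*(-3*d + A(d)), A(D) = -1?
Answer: 1177921/361 ≈ 3262.9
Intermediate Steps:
U(Q, d) = d*(-1 - 3*d) (U(Q, d) = d*(-3*d - 1) = d*(-1 - 3*d))
3263 + U(-66, 1/(71 - 52)) = 3263 - (1 + 3/(71 - 52))/(71 - 52) = 3263 - 1*(1 + 3/19)/19 = 3263 - 1*1/19*(1 + 3*(1/19)) = 3263 - 1*1/19*(1 + 3/19) = 3263 - 1*1/19*22/19 = 3263 - 22/361 = 1177921/361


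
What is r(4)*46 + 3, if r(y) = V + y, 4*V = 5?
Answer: 489/2 ≈ 244.50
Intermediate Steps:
V = 5/4 (V = (1/4)*5 = 5/4 ≈ 1.2500)
r(y) = 5/4 + y
r(4)*46 + 3 = (5/4 + 4)*46 + 3 = (21/4)*46 + 3 = 483/2 + 3 = 489/2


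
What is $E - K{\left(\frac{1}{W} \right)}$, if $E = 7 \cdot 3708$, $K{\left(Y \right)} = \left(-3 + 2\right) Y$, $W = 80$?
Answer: $\frac{2076481}{80} \approx 25956.0$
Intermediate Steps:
$K{\left(Y \right)} = - Y$
$E = 25956$
$E - K{\left(\frac{1}{W} \right)} = 25956 - - \frac{1}{80} = 25956 + \frac{1}{80} = \frac{2076481}{80}$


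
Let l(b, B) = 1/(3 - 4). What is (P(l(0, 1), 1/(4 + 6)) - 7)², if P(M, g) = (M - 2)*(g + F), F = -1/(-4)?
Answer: 25921/400 ≈ 64.802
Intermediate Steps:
F = ¼ (F = -1*(-¼) = ¼ ≈ 0.25000)
l(b, B) = -1 (l(b, B) = 1/(-1) = -1)
P(M, g) = (-2 + M)*(¼ + g) (P(M, g) = (M - 2)*(g + ¼) = (-2 + M)*(¼ + g))
(P(l(0, 1), 1/(4 + 6)) - 7)² = ((-½ - 2/(4 + 6) + (¼)*(-1) - 1/(4 + 6)) - 7)² = ((-½ - 2/10 - ¼ - 1/10) - 7)² = ((-½ - 2*⅒ - ¼ - 1*⅒) - 7)² = ((-½ - ⅕ - ¼ - ⅒) - 7)² = (-21/20 - 7)² = (-161/20)² = 25921/400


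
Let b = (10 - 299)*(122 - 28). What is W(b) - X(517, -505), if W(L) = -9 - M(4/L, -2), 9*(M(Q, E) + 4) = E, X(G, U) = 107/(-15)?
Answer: 106/45 ≈ 2.3556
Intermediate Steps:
X(G, U) = -107/15 (X(G, U) = 107*(-1/15) = -107/15)
M(Q, E) = -4 + E/9
b = -27166 (b = -289*94 = -27166)
W(L) = -43/9 (W(L) = -9 - (-4 + (1/9)*(-2)) = -9 - (-4 - 2/9) = -9 - 1*(-38/9) = -9 + 38/9 = -43/9)
W(b) - X(517, -505) = -43/9 - 1*(-107/15) = -43/9 + 107/15 = 106/45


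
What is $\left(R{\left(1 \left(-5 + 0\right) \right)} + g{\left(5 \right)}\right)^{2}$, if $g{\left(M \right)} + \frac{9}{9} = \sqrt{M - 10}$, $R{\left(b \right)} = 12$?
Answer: $\left(11 + i \sqrt{5}\right)^{2} \approx 116.0 + 49.193 i$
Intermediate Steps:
$g{\left(M \right)} = -1 + \sqrt{-10 + M}$ ($g{\left(M \right)} = -1 + \sqrt{M - 10} = -1 + \sqrt{-10 + M}$)
$\left(R{\left(1 \left(-5 + 0\right) \right)} + g{\left(5 \right)}\right)^{2} = \left(12 - \left(1 - \sqrt{-10 + 5}\right)\right)^{2} = \left(12 - \left(1 - \sqrt{-5}\right)\right)^{2} = \left(12 - \left(1 - i \sqrt{5}\right)\right)^{2} = \left(11 + i \sqrt{5}\right)^{2}$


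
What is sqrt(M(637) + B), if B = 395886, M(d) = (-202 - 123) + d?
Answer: 3*sqrt(44022) ≈ 629.44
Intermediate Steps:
M(d) = -325 + d
sqrt(M(637) + B) = sqrt((-325 + 637) + 395886) = sqrt(312 + 395886) = sqrt(396198) = 3*sqrt(44022)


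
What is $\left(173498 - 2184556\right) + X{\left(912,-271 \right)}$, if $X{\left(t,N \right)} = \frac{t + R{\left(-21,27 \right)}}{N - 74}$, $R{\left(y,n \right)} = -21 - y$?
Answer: $- \frac{231271974}{115} \approx -2.0111 \cdot 10^{6}$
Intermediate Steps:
$X{\left(t,N \right)} = \frac{t}{-74 + N}$ ($X{\left(t,N \right)} = \frac{t - 0}{N - 74} = \frac{t + \left(-21 + 21\right)}{-74 + N} = \frac{t + 0}{-74 + N} = \frac{t}{-74 + N}$)
$\left(173498 - 2184556\right) + X{\left(912,-271 \right)} = \left(173498 - 2184556\right) + \frac{912}{-74 - 271} = \left(173498 - 2184556\right) + \frac{912}{-345} = \left(173498 - 2184556\right) + 912 \left(- \frac{1}{345}\right) = -2011058 - \frac{304}{115} = - \frac{231271974}{115}$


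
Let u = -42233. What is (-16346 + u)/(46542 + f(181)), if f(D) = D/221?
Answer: -12945959/10285963 ≈ -1.2586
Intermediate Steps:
f(D) = D/221 (f(D) = D*(1/221) = D/221)
(-16346 + u)/(46542 + f(181)) = (-16346 - 42233)/(46542 + (1/221)*181) = -58579/(46542 + 181/221) = -58579/10285963/221 = -58579*221/10285963 = -12945959/10285963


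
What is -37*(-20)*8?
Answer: 5920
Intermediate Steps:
-37*(-20)*8 = 740*8 = 5920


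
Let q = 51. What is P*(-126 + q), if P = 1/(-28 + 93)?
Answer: -15/13 ≈ -1.1538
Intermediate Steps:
P = 1/65 ≈ 0.015385
P*(-126 + q) = (-126 + 51)/65 = (1/65)*(-75) = -15/13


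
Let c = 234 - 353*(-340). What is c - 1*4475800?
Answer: -4355546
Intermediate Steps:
c = 120254 (c = 234 + 120020 = 120254)
c - 1*4475800 = 120254 - 1*4475800 = 120254 - 4475800 = -4355546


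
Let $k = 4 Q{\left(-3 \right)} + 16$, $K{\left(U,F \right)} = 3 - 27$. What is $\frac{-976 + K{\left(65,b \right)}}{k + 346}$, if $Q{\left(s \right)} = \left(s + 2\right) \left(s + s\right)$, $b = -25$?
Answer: $- \frac{500}{193} \approx -2.5907$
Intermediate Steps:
$Q{\left(s \right)} = 2 s \left(2 + s\right)$ ($Q{\left(s \right)} = \left(2 + s\right) 2 s = 2 s \left(2 + s\right)$)
$K{\left(U,F \right)} = -24$ ($K{\left(U,F \right)} = 3 - 27 = -24$)
$k = 40$ ($k = 4 \cdot 2 \left(-3\right) \left(2 - 3\right) + 16 = 4 \cdot 2 \left(-3\right) \left(-1\right) + 16 = 4 \cdot 6 + 16 = 24 + 16 = 40$)
$\frac{-976 + K{\left(65,b \right)}}{k + 346} = \frac{-976 - 24}{40 + 346} = - \frac{1000}{386} = \left(-1000\right) \frac{1}{386} = - \frac{500}{193}$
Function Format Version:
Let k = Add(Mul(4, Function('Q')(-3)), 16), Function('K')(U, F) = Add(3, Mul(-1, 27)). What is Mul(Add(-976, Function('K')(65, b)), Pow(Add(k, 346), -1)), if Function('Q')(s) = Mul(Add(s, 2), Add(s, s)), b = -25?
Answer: Rational(-500, 193) ≈ -2.5907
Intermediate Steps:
Function('Q')(s) = Mul(2, s, Add(2, s)) (Function('Q')(s) = Mul(Add(2, s), Mul(2, s)) = Mul(2, s, Add(2, s)))
Function('K')(U, F) = -24 (Function('K')(U, F) = Add(3, -27) = -24)
k = 40 (k = Add(Mul(4, Mul(2, -3, Add(2, -3))), 16) = Add(Mul(4, Mul(2, -3, -1)), 16) = Add(Mul(4, 6), 16) = Add(24, 16) = 40)
Mul(Add(-976, Function('K')(65, b)), Pow(Add(k, 346), -1)) = Mul(Add(-976, -24), Pow(Add(40, 346), -1)) = Mul(-1000, Pow(386, -1)) = Mul(-1000, Rational(1, 386)) = Rational(-500, 193)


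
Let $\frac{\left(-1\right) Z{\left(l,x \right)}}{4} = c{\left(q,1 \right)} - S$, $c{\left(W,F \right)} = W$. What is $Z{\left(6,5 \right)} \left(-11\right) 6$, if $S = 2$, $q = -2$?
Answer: $-1056$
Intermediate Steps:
$Z{\left(l,x \right)} = 16$ ($Z{\left(l,x \right)} = - 4 \left(-2 - 2\right) = \left(-4\right) \left(-4\right) = 16$)
$Z{\left(6,5 \right)} \left(-11\right) 6 = 16 \left(-11\right) 6 = \left(-176\right) 6 = -1056$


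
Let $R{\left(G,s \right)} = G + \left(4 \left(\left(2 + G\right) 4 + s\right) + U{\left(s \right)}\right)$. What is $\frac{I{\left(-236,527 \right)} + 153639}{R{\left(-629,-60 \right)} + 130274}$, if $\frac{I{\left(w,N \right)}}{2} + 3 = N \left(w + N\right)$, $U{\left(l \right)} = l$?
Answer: $\frac{153449}{39771} \approx 3.8583$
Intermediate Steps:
$I{\left(w,N \right)} = -6 + 2 N \left(N + w\right)$ ($I{\left(w,N \right)} = -6 + 2 N \left(w + N\right) = -6 + 2 N \left(N + w\right)$)
$R{\left(G,s \right)} = 32 + 5 s + 17 G$ ($R{\left(G,s \right)} = G + \left(4 \left(\left(2 + G\right) 4 + s\right) + s\right) = G + \left(4 \left(\left(8 + 4 G\right) + s\right) + s\right) = G + \left(4 \left(8 + s + 4 G\right) + s\right) = G + \left(\left(32 + 4 s + 16 G\right) + s\right) = G + \left(32 + 5 s + 16 G\right) = 32 + 5 s + 17 G$)
$\frac{I{\left(-236,527 \right)} + 153639}{R{\left(-629,-60 \right)} + 130274} = \frac{\left(-6 + 2 \cdot 527^{2} + 2 \cdot 527 \left(-236\right)\right) + 153639}{\left(32 + 5 \left(-60\right) + 17 \left(-629\right)\right) + 130274} = \frac{\left(-6 + 2 \cdot 277729 - 248744\right) + 153639}{\left(32 - 300 - 10693\right) + 130274} = \frac{\left(-6 + 555458 - 248744\right) + 153639}{-10961 + 130274} = \frac{306708 + 153639}{119313} = 460347 \cdot \frac{1}{119313} = \frac{153449}{39771}$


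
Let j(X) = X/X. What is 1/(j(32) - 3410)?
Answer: -1/3409 ≈ -0.00029334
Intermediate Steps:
j(X) = 1
1/(j(32) - 3410) = 1/(1 - 3410) = 1/(-3409) = -1/3409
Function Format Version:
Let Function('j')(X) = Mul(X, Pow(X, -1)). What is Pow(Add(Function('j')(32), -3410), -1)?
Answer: Rational(-1, 3409) ≈ -0.00029334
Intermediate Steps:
Function('j')(X) = 1
Pow(Add(Function('j')(32), -3410), -1) = Pow(Add(1, -3410), -1) = Pow(-3409, -1) = Rational(-1, 3409)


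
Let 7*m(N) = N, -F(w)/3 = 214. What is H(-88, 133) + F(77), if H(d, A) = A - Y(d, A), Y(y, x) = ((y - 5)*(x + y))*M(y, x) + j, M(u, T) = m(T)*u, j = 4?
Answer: -6997833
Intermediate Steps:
F(w) = -642 (F(w) = -3*214 = -642)
m(N) = N/7
M(u, T) = T*u/7 (M(u, T) = (T/7)*u = T*u/7)
Y(y, x) = 4 + x*y*(-5 + y)*(x + y)/7 (Y(y, x) = ((y - 5)*(x + y))*(x*y/7) + 4 = ((-5 + y)*(x + y))*(x*y/7) + 4 = x*y*(-5 + y)*(x + y)/7 + 4 = 4 + x*y*(-5 + y)*(x + y)/7)
H(d, A) = -4 + A - A*d**3/7 - A**2*d**2/7 + 5*A*d**2/7 + 5*d*A**2/7 (H(d, A) = A - (4 - 5*A*d**2/7 - 5*d*A**2/7 + A*d**3/7 + A**2*d**2/7) = A + (-4 - A*d**3/7 - A**2*d**2/7 + 5*A*d**2/7 + 5*d*A**2/7) = -4 + A - A*d**3/7 - A**2*d**2/7 + 5*A*d**2/7 + 5*d*A**2/7)
H(-88, 133) + F(77) = (-4 + 133 - 1/7*133*(-88)**3 - 1/7*133**2*(-88)**2 + (5/7)*133*(-88)**2 + (5/7)*(-88)*133**2) - 642 = (-4 + 133 - 1/7*133*(-681472) - 1/7*17689*7744 + (5/7)*133*7744 + (5/7)*(-88)*17689) - 642 = (-4 + 133 + 12947968 - 19569088 + 735680 - 1111880) - 642 = -6997191 - 642 = -6997833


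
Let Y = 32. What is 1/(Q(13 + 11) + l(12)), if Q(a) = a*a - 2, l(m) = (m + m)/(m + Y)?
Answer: 11/6320 ≈ 0.0017405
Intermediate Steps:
l(m) = 2*m/(32 + m) (l(m) = (m + m)/(m + 32) = (2*m)/(32 + m) = 2*m/(32 + m))
Q(a) = -2 + a² (Q(a) = a² - 2 = -2 + a²)
1/(Q(13 + 11) + l(12)) = 1/((-2 + (13 + 11)²) + 2*12/(32 + 12)) = 1/((-2 + 24²) + 2*12/44) = 1/((-2 + 576) + 2*12*(1/44)) = 1/(574 + 6/11) = 1/(6320/11) = 11/6320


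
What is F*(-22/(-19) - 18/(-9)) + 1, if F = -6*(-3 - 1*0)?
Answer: 1099/19 ≈ 57.842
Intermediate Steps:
F = 18 (F = -6*(-3 + 0) = -6*(-3) = 18)
F*(-22/(-19) - 18/(-9)) + 1 = 18*(-22/(-19) - 18/(-9)) + 1 = 18*(-22*(-1/19) - 18*(-⅑)) + 1 = 18*(22/19 + 2) + 1 = 18*(60/19) + 1 = 1080/19 + 1 = 1099/19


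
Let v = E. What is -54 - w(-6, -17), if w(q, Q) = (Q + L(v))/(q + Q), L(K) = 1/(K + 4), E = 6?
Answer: -12589/230 ≈ -54.735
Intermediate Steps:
v = 6
L(K) = 1/(4 + K)
w(q, Q) = (1/10 + Q)/(Q + q) (w(q, Q) = (Q + 1/(4 + 6))/(q + Q) = (Q + 1/10)/(Q + q) = (1/10 + Q)/(Q + q))
-54 - w(-6, -17) = -54 - (1/10 - 17)/(-17 - 6) = -54 - (-169)/((-23)*10) = -54 - (-1)*(-169)/(23*10) = -54 - 1*169/230 = -54 - 169/230 = -12589/230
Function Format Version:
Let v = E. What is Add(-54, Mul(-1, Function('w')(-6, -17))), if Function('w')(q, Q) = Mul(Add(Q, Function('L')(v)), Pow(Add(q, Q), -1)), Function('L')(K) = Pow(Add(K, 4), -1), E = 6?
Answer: Rational(-12589, 230) ≈ -54.735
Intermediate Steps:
v = 6
Function('L')(K) = Pow(Add(4, K), -1)
Function('w')(q, Q) = Mul(Pow(Add(Q, q), -1), Add(Rational(1, 10), Q)) (Function('w')(q, Q) = Mul(Add(Q, Pow(Add(4, 6), -1)), Pow(Add(q, Q), -1)) = Mul(Add(Q, Pow(10, -1)), Pow(Add(Q, q), -1)) = Mul(Add(Q, Rational(1, 10)), Pow(Add(Q, q), -1)) = Mul(Add(Rational(1, 10), Q), Pow(Add(Q, q), -1)) = Mul(Pow(Add(Q, q), -1), Add(Rational(1, 10), Q)))
Add(-54, Mul(-1, Function('w')(-6, -17))) = Add(-54, Mul(-1, Mul(Pow(Add(-17, -6), -1), Add(Rational(1, 10), -17)))) = Add(-54, Mul(-1, Mul(Pow(-23, -1), Rational(-169, 10)))) = Add(-54, Mul(-1, Mul(Rational(-1, 23), Rational(-169, 10)))) = Add(-54, Mul(-1, Rational(169, 230))) = Add(-54, Rational(-169, 230)) = Rational(-12589, 230)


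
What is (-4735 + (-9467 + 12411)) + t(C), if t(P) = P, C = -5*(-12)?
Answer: -1731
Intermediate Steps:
C = 60
(-4735 + (-9467 + 12411)) + t(C) = (-4735 + (-9467 + 12411)) + 60 = (-4735 + 2944) + 60 = -1791 + 60 = -1731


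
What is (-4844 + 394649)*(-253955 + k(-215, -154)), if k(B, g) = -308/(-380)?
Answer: -1880859643728/19 ≈ -9.8993e+10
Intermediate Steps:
k(B, g) = 77/95 (k(B, g) = -308*(-1/380) = 77/95)
(-4844 + 394649)*(-253955 + k(-215, -154)) = (-4844 + 394649)*(-253955 + 77/95) = 389805*(-24125648/95) = -1880859643728/19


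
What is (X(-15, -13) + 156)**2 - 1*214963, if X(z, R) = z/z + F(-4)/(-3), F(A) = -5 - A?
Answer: -1711883/9 ≈ -1.9021e+5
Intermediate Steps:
X(z, R) = 4/3 (X(z, R) = z/z + (-5 - 1*(-4))/(-3) = 1 + (-5 + 4)*(-1/3) = 1 - 1*(-1/3) = 1 + 1/3 = 4/3)
(X(-15, -13) + 156)**2 - 1*214963 = (4/3 + 156)**2 - 1*214963 = (472/3)**2 - 214963 = 222784/9 - 214963 = -1711883/9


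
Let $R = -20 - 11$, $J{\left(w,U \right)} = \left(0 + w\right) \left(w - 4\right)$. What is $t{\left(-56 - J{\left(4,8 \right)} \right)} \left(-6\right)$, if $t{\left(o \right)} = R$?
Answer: $186$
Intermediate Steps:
$J{\left(w,U \right)} = w \left(-4 + w\right)$
$R = -31$ ($R = -20 - 11 = -31$)
$t{\left(o \right)} = -31$
$t{\left(-56 - J{\left(4,8 \right)} \right)} \left(-6\right) = \left(-31\right) \left(-6\right) = 186$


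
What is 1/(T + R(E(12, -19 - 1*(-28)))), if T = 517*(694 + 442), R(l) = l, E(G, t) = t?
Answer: 1/587321 ≈ 1.7026e-6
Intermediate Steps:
T = 587312 (T = 517*1136 = 587312)
1/(T + R(E(12, -19 - 1*(-28)))) = 1/(587312 + (-19 - 1*(-28))) = 1/(587312 + (-19 + 28)) = 1/(587312 + 9) = 1/587321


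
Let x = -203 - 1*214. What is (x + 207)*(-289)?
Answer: 60690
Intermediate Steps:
x = -417 (x = -203 - 214 = -417)
(x + 207)*(-289) = (-417 + 207)*(-289) = -210*(-289) = 60690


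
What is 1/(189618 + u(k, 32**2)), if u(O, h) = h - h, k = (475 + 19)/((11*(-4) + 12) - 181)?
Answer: 1/189618 ≈ 5.2738e-6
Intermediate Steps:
k = -494/213 (k = 494/((-44 + 12) - 181) = 494/(-32 - 181) = 494/(-213) = 494*(-1/213) = -494/213 ≈ -2.3192)
u(O, h) = 0
1/(189618 + u(k, 32**2)) = 1/(189618 + 0) = 1/189618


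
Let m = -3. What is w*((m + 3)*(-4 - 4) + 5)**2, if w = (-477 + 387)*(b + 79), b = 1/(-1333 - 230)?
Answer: -92607000/521 ≈ -1.7775e+5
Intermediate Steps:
b = -1/1563 (b = 1/(-1563) = -1/1563 ≈ -0.00063980)
w = -3704280/521 (w = (-477 + 387)*(-1/1563 + 79) = -90*123476/1563 = -3704280/521 ≈ -7109.9)
w*((m + 3)*(-4 - 4) + 5)**2 = -3704280*((-3 + 3)*(-4 - 4) + 5)**2/521 = -3704280*(0*(-8) + 5)**2/521 = -3704280*(0 + 5)**2/521 = -3704280/521*5**2 = -3704280/521*25 = -92607000/521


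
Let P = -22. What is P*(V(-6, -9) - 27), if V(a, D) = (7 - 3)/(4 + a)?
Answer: 638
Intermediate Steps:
V(a, D) = 4/(4 + a)
P*(V(-6, -9) - 27) = -22*(4/(4 - 6) - 27) = -22*(4/(-2) - 27) = -22*(4*(-1/2) - 27) = -22*(-2 - 27) = -22*(-29) = 638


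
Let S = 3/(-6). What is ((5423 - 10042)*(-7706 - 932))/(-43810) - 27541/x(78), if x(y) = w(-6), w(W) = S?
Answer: 1186621749/21905 ≈ 54171.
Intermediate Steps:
S = -½ (S = 3*(-⅙) = -½ ≈ -0.50000)
w(W) = -½
x(y) = -½
((5423 - 10042)*(-7706 - 932))/(-43810) - 27541/x(78) = ((5423 - 10042)*(-7706 - 932))/(-43810) - 27541/(-½) = -4619*(-8638)*(-1/43810) - 27541*(-2) = 39898922*(-1/43810) + 55082 = -19949461/21905 + 55082 = 1186621749/21905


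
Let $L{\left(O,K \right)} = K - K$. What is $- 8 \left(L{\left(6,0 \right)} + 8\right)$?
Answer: $-64$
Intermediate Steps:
$L{\left(O,K \right)} = 0$
$- 8 \left(L{\left(6,0 \right)} + 8\right) = - 8 \left(0 + 8\right) = \left(-8\right) 8 = -64$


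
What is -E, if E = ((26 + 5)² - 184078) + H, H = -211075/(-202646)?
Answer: 37107716507/202646 ≈ 1.8312e+5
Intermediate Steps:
H = 211075/202646 (H = -211075*(-1/202646) = 211075/202646 ≈ 1.0416)
E = -37107716507/202646 (E = ((26 + 5)² - 184078) + 211075/202646 = (31² - 184078) + 211075/202646 = (961 - 184078) + 211075/202646 = -183117 + 211075/202646 = -37107716507/202646 ≈ -1.8312e+5)
-E = -1*(-37107716507/202646) = 37107716507/202646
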